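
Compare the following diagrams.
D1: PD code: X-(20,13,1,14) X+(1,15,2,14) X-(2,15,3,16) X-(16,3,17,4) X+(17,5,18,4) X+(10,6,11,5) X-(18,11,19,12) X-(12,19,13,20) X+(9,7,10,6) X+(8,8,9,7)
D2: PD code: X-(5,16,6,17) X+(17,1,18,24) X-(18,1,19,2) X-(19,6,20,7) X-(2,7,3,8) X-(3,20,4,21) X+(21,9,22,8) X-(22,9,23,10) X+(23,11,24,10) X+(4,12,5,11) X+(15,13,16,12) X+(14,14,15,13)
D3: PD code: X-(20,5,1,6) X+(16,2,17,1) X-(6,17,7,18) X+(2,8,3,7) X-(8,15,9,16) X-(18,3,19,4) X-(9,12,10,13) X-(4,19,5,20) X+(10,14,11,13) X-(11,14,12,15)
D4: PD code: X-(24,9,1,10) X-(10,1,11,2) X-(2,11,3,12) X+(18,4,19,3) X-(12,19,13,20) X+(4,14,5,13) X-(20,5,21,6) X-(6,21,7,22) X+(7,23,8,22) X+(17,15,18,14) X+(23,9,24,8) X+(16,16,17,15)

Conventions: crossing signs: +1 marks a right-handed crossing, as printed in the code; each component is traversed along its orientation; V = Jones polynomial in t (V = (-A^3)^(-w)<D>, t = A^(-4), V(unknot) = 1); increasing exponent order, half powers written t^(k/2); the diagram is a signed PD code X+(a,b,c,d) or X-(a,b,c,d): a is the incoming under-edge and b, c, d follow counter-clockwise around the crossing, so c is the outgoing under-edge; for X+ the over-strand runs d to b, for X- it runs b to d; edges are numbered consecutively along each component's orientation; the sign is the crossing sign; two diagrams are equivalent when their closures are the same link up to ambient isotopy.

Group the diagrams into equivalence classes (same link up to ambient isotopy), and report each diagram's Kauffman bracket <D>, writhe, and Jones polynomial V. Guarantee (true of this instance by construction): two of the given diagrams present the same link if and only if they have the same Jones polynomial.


grouping into links: {D1} | {D2} | {D3, D4}
V(D1) = -t^-4 + t^-3 + t^-1  (w 0, c 10, <D> = A^4 + A^12 - A^16)
V(D2) = 1  (w 0, c 12, <D> = 1)
V(D3) = t^-5 - 2t^-4 + 2t^-3 - 2t^-2 + 2t^-1 - 1 + t  [10 crossings, <D> = A^-16 - A^-12 + 2A^-8 - 2A^-4 + 2 - 2A^4 + A^8, w = -4]
V(D4) = t^-5 - 2t^-4 + 2t^-3 - 2t^-2 + 2t^-1 - 1 + t  (w 0, c 12, <D> = A^-4 - 1 + 2A^4 - 2A^8 + 2A^12 - 2A^16 + A^20)
why: comparing 4 Jones polynomials yields 3 groups


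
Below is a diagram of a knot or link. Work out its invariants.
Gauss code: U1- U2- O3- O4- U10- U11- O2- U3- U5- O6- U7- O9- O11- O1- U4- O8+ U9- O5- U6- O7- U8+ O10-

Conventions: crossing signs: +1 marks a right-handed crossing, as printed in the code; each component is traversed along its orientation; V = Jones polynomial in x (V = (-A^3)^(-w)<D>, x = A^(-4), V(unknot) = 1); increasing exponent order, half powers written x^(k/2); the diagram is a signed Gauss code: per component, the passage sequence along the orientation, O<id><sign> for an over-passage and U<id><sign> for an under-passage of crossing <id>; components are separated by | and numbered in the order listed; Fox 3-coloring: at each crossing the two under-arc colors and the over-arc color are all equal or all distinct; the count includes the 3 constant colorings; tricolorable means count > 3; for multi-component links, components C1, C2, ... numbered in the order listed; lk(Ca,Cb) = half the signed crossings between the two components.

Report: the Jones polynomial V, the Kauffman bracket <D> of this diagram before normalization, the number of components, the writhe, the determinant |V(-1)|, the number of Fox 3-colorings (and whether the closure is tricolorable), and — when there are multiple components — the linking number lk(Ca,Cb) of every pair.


Jones polynomial: V(x) = -x^-12 + 3x^-11 - 5x^-10 + 6x^-9 - 7x^-8 + 6x^-7 - 5x^-6 + 4x^-5 - x^-4 + x^-3
<D> = -A^-15 + A^-11 - 4A^-7 + 5A^-3 - 6A + 7A^5 - 6A^9 + 5A^13 - 3A^17 + A^21; writhe -9
components 1, writhe -9 (11 crossings)
3-colorings: 9 of 3^11, det 39 — tricolorable
note: w = -9 shifts under R1 moves; the (-A^3)^(9) factor cancels that in V


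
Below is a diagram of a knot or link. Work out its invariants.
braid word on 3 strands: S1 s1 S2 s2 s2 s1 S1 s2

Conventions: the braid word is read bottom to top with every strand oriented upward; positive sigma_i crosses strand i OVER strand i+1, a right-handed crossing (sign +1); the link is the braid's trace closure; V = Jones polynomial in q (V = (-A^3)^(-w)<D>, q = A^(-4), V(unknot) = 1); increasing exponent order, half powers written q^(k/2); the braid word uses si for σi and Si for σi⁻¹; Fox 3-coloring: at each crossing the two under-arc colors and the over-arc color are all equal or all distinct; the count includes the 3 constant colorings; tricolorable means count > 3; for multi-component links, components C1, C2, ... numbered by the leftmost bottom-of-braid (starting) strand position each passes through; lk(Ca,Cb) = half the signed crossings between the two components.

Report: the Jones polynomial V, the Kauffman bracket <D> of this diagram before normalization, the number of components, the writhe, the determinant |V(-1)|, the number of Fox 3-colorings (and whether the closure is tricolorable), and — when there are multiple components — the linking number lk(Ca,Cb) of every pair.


V(q) = 1 + q + q^2 + q^3
bracket: A^-6 + A^-2 + A^2 + A^6, w = +2
3 components, writhe +2, over 8 crossings
lk(C1,C2) = 0
linking number lk(C1,C3) = 0
lk(C2,C3): +1
det 0, colorings 9 of 3^8 — tricolorable
observation: summing lk over 3 pairs gives +1


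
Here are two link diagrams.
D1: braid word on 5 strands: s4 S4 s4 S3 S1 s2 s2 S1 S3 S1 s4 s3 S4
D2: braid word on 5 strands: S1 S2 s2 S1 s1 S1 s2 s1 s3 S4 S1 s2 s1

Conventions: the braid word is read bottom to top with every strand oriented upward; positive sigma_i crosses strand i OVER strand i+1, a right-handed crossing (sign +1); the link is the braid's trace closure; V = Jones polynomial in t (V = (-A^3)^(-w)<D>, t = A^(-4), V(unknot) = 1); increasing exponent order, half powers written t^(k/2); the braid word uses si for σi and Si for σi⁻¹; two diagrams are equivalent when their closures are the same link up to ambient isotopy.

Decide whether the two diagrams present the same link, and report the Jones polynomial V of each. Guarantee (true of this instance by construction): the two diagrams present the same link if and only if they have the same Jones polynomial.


equivalent: no
V(D1) = t^(-7/2) - t^(-5/2) + t^(-3/2) - 2t^(-1/2) - t^(3/2)  (w -1, c 13, <D> = A^-9 + 2A^-1 - A^3 + A^7 - A^11)
D2 (bracket A^-7 + A; 13 crossings at w = +1): V = -t^(1/2) - t^(5/2)
why: 2 classes among 2 diagrams; unequal V(t) rules out equality


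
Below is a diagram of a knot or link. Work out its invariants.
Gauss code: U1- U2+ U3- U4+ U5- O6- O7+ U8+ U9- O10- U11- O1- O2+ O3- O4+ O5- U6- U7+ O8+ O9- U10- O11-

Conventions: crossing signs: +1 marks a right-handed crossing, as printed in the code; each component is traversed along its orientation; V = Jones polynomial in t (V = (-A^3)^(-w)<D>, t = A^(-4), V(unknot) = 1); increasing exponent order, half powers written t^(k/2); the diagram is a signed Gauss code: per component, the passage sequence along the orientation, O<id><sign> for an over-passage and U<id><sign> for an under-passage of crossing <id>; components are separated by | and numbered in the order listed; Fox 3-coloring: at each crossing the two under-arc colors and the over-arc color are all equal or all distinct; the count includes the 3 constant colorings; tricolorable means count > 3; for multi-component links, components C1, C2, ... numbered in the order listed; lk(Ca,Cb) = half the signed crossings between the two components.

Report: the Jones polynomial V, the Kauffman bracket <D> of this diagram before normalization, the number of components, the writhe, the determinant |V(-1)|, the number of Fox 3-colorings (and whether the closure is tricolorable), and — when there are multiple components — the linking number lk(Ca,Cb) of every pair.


Jones polynomial: V(t) = -t^-4 + t^-3 + t^-1
<D> = -A^-5 - A^3 + A^7; writhe -3
components 1, writhe -3 (11 crossings)
3-colorings: 9 of 3^11, det 3 — tricolorable
note: w = -3 (over 11 crossings) is diagram-only; (-A^3)^(3) removes it from V


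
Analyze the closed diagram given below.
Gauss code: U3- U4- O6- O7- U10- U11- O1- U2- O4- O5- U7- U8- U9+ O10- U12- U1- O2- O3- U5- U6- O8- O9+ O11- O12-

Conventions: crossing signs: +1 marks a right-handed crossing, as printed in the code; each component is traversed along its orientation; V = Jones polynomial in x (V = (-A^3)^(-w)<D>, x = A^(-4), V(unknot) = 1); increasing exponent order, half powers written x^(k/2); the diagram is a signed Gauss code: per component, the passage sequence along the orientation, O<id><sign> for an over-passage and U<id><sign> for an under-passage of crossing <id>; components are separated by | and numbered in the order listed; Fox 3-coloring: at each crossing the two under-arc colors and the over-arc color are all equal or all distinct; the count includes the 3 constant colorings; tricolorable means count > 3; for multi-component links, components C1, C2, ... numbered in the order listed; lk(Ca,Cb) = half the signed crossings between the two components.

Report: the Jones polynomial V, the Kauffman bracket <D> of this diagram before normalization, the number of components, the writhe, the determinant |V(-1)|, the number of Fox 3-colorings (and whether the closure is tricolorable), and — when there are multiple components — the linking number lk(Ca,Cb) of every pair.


V = -x^-10 + x^-6 + x^-4
<D> = A^-14 + A^-6 - A^10 (w = -10)
1 component over 12 crossings, w = -10
3 Fox colorings among 3^12, |V(-1)| = 1: not tricolorable
why: w = -10 (over 12 crossings) is diagram-only; (-A^3)^(10) removes it from V


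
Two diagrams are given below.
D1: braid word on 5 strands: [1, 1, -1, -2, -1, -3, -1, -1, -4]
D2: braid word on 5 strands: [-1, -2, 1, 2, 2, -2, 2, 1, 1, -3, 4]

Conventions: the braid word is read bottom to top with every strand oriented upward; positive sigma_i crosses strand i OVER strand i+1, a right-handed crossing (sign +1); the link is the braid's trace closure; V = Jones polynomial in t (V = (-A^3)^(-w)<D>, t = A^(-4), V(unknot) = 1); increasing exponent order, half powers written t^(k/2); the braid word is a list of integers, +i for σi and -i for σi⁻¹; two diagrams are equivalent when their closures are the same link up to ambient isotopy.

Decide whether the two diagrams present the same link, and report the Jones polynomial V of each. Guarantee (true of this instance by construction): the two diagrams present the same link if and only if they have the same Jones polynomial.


equivalent: no
D1 (bracket A^-13 + A^-5; 9 crossings at w = -5): V = -t^(-5/2) - t^(-1/2)
D2 (bracket A^-9 + A^-1 - A^3 + A^7; 11 crossings at w = +3): V = -t^(1/2) + t^(3/2) - t^(5/2) - t^(9/2)
key observation: comparing 2 Jones polynomials yields 2 groups


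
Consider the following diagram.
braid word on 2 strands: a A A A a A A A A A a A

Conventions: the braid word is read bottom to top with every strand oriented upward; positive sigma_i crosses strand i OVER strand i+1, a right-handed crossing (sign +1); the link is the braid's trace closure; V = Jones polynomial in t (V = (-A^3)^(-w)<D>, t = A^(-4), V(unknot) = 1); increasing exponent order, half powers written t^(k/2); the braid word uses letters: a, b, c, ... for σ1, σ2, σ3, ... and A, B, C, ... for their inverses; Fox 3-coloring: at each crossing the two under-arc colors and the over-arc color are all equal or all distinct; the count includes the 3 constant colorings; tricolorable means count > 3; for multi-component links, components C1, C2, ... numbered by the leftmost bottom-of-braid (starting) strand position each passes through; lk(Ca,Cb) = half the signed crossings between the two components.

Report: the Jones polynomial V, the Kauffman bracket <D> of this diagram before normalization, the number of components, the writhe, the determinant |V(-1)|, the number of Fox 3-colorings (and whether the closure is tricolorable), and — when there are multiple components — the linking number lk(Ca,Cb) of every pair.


V = -t^(-17/2) + t^(-15/2) - t^(-13/2) + t^(-11/2) - t^(-9/2) - t^(-5/2)
<D> = -A^-8 - 1 + A^4 - A^8 + A^12 - A^16 (w = -6)
2 components over 12 crossings, w = -6
lk(C1,C2): -3
9 Fox colorings among 3^12, |V(-1)| = 6: tricolorable
why: the span of V is 6, within the link bound 12 + 2 - 1


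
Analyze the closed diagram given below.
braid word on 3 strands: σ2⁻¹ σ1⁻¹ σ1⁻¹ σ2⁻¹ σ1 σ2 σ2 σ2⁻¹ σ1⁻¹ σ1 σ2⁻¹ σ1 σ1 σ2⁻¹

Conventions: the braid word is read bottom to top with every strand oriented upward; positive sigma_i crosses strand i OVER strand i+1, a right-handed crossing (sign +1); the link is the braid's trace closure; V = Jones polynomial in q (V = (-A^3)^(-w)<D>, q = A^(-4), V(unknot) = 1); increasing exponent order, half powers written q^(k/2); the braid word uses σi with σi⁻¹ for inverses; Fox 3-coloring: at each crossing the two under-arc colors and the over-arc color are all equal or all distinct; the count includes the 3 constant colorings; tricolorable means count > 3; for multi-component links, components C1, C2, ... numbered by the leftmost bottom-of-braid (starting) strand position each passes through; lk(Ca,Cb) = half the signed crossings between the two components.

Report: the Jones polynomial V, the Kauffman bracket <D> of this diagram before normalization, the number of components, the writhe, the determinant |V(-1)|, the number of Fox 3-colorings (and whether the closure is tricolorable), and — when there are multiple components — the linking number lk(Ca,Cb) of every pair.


Jones polynomial: V(q) = -q^-5 + q^-4 - q^-3 + 2q^-2 - q^-1 + 2 - q
<D> = -A^-10 + 2A^-6 - A^-2 + 2A^2 - A^6 + A^10 - A^14; writhe -2
components 1, writhe -2 (14 crossings)
3-colorings: 9 of 3^14, det 9 — tricolorable
note: the word shrinks to σ2⁻¹ σ1⁻¹ σ1⁻¹ σ2⁻¹ σ1 σ1 σ1 σ2⁻¹ after cancelling


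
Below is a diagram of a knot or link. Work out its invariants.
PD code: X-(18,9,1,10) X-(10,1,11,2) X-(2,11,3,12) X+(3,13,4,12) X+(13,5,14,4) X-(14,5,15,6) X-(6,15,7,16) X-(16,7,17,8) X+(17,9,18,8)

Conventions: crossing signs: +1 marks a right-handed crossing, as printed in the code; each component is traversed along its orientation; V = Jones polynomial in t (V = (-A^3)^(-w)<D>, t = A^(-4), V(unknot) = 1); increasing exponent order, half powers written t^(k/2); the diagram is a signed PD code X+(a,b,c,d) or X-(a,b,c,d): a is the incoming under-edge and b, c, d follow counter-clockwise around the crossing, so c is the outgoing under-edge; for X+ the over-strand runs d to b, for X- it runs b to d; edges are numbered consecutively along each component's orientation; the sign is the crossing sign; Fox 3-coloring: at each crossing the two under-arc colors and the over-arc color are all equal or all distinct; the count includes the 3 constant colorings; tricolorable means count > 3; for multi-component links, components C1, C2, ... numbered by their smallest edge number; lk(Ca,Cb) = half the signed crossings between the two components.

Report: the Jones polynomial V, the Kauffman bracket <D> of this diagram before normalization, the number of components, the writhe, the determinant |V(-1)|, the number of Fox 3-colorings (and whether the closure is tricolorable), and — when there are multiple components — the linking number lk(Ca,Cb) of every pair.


Jones polynomial: V(t) = -t^-4 + t^-3 + t^-1
<D> = -A^-5 - A^3 + A^7; writhe -3
components 1, writhe -3 (9 crossings)
3-colorings: 9 of 3^9, det 3 — tricolorable
note: |V(-1)| = 3: so tricolorable, since 3 divides 3


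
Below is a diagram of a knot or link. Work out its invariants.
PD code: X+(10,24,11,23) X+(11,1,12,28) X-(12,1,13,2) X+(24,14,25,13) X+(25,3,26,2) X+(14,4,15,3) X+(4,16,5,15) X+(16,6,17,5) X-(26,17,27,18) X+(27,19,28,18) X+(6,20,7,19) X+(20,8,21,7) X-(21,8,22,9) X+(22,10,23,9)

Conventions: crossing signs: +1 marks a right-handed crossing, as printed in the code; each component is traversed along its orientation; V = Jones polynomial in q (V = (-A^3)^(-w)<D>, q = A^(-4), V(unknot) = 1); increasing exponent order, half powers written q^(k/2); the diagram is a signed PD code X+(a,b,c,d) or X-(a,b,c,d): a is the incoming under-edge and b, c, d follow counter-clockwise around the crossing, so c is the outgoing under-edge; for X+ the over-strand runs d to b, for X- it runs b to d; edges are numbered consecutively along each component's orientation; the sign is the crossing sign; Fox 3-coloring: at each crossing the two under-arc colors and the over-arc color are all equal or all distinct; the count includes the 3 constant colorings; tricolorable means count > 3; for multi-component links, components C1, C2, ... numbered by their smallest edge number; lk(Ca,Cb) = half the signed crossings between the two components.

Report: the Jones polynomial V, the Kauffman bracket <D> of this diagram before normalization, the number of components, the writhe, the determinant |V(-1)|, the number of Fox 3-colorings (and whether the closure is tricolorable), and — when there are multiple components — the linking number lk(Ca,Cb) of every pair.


V(q) = q^3 + q^5 - q^6 + q^7 - q^8 + q^9 - q^10
bracket: -A^-16 + A^-12 - A^-8 + A^-4 - 1 + A^4 + A^12, w = +8
1 component, writhe +8, over 14 crossings
det 7, colorings 3 of 3^14 — not tricolorable
observation: det 7 = |V(-1)|; not divisible by 3, so not tricolorable


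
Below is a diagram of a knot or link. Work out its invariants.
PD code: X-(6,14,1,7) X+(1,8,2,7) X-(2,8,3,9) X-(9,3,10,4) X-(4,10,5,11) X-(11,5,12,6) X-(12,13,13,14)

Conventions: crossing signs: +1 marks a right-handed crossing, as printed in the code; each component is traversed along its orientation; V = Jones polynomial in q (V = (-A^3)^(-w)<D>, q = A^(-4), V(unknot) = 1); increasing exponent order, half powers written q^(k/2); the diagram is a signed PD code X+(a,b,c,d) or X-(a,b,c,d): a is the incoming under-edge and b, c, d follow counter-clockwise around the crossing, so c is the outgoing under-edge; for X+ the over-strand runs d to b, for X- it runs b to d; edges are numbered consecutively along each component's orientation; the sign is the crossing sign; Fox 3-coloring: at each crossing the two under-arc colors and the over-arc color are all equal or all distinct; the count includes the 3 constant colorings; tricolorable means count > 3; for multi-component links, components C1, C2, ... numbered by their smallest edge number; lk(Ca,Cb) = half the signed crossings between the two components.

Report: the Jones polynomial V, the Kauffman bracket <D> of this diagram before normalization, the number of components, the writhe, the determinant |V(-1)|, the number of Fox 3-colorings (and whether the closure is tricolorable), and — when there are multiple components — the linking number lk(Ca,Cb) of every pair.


V(q) = -q^(-11/2) + q^(-9/2) - q^(-7/2) - q^(-3/2)
bracket: A^-9 + A^-1 - A^3 + A^7, w = -5
2 components, writhe -5, over 7 crossings
lk(C1,C2) = -2
det 4, colorings 3 of 3^7 — not tricolorable
observation: span 4 respects span(V) <= c + mu - 1 = 8 for this 2-component diagram


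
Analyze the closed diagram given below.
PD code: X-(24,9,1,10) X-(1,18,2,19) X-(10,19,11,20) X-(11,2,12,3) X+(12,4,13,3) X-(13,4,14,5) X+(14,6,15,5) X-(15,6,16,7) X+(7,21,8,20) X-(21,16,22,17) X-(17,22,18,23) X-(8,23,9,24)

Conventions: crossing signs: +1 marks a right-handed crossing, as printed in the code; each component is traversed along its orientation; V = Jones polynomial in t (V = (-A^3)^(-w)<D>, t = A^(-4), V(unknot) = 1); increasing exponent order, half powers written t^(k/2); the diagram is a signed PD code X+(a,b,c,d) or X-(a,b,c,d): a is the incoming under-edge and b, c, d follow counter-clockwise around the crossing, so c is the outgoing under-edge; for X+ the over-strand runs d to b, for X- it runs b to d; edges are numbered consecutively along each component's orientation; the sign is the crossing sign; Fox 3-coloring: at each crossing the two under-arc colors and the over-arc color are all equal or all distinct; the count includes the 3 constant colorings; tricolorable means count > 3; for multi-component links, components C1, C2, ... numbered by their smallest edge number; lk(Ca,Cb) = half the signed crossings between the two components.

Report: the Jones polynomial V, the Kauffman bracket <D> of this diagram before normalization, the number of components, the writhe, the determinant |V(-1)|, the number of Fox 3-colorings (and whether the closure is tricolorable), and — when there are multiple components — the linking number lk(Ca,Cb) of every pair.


V(t) = t^-8 - 2t^-7 + t^-6 - 2t^-5 + 2t^-4 + t^-2
bracket: A^-10 + 2A^-2 - 2A^2 + A^6 - 2A^10 + A^14, w = -6
1 component, writhe -6, over 12 crossings
det 9, colorings 27 of 3^12 — tricolorable
observation: |V(-1)| = 9: so tricolorable, since 3 divides 9


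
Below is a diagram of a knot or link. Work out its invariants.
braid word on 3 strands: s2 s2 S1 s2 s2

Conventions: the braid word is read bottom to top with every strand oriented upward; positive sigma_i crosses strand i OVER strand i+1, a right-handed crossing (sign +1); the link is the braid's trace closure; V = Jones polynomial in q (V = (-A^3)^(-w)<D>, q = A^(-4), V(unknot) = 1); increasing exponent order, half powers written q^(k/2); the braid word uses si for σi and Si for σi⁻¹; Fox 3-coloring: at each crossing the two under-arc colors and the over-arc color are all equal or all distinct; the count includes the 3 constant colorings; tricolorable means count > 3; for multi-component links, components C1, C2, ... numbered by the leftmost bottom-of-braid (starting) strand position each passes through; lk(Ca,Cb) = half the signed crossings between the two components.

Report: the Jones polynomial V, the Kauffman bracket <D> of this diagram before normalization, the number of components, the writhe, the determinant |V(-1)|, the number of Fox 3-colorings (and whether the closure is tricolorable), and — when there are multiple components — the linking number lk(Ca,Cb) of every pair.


V(q) = -q^(3/2) - q^(7/2) + q^(9/2) - q^(11/2)
bracket: A^-13 - A^-9 + A^-5 + A^3, w = +3
2 components, writhe +3, over 5 crossings
lk(C1,C2) = +2
det 4, colorings 3 of 3^5 — not tricolorable
observation: w = +3 (over 5 crossings) is diagram-only; (-A^3)^(-3) removes it from V


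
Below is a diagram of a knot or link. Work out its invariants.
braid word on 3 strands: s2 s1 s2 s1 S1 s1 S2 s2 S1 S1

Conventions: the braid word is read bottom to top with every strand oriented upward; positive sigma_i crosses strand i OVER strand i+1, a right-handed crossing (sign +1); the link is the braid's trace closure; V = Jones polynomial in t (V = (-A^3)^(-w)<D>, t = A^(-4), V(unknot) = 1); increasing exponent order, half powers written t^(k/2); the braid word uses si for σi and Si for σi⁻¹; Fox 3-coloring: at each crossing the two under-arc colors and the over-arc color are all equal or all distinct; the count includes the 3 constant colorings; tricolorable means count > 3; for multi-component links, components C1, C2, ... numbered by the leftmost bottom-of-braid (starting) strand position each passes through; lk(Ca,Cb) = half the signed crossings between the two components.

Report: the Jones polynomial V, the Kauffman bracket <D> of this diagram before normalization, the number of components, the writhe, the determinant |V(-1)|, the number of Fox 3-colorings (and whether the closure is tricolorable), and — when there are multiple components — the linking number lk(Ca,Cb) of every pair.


V(t) = 1
bracket: A^6, w = +2
1 component, writhe +2, over 10 crossings
det 1, colorings 3 of 3^10 — not tricolorable
observation: |V(-1)| = 1: so not tricolorable, since 3 does not divide 1


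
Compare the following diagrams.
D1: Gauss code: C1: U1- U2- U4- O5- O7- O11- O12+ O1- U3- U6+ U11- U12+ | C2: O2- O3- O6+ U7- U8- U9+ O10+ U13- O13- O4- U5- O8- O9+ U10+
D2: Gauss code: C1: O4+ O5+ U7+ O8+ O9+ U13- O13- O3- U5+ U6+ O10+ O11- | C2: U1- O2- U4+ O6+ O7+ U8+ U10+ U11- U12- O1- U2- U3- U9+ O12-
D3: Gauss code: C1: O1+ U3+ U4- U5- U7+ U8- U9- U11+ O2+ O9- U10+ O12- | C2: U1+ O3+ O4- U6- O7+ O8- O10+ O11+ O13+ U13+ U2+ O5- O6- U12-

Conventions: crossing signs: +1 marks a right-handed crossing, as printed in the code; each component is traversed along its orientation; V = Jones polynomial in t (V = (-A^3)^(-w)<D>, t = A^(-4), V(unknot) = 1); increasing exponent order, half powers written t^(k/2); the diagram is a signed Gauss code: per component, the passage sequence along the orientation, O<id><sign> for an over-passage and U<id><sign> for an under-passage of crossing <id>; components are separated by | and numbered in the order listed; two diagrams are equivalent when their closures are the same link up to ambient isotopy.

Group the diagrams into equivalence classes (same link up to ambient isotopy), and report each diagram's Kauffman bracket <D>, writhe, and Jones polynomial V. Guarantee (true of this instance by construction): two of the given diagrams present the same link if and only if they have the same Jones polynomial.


grouping into links: {D1} | {D2} | {D3}
V(D1) = -t^(-9/2) - t^(-5/2) + t^(-3/2) - t^(-1/2)  (w -5, c 13, <D> = A^-13 - A^-9 + A^-5 + A^3)
D2 (bracket A^-15 - A^-11 + 2A^-7 - 2A^-3 + 3A - A^5 + A^9 - A^13; 13 crossings at w = +1): V = t^(-5/2) - t^(-3/2) + t^(-1/2) - 3t^(1/2) + 2t^(3/2) - 2t^(5/2) + t^(7/2) - t^(9/2)
V(D3) = -t^(1/2) - t^(5/2)  (w +1, c 13, <D> = A^-7 + A)
key observation: V(t) takes 3 values over 3 diagrams, fixing the grouping


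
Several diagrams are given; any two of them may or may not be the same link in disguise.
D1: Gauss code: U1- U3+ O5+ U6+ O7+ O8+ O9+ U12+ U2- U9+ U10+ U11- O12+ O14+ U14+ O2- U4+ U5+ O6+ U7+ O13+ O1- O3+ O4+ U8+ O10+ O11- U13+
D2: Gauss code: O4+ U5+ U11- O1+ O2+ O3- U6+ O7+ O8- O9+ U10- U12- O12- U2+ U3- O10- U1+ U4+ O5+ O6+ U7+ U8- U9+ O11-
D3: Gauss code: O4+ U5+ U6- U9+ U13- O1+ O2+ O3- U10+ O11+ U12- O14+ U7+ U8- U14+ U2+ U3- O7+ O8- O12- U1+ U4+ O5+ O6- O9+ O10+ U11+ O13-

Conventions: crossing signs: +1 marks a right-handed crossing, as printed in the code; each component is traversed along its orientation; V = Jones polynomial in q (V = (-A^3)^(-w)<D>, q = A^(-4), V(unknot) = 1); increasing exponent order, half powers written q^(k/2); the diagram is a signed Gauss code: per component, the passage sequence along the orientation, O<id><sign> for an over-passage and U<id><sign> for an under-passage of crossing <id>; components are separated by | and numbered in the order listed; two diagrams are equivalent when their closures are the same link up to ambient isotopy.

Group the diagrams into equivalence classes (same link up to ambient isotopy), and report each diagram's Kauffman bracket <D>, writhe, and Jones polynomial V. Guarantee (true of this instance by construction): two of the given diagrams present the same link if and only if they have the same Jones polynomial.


classes: {D1} | {D2, D3}
V(D1) = q^2 + q^4 - q^5 + q^6 - q^7  [14 crossings, <D> = -A^-4 + 1 - A^4 + A^8 + A^16, w = +8]
V(D2) = q - q^2 + 2q^3 - q^4 + q^5 - q^6  [12 crossings, <D> = -A^-18 + A^-14 - A^-10 + 2A^-6 - A^-2 + A^2, w = +2]
V(D3) = q - q^2 + 2q^3 - q^4 + q^5 - q^6  (w +4, c 14, <D> = -A^-12 + A^-8 - A^-4 + 2 - A^4 + A^8)
insight: 2 values of V(q) split the 3 diagrams


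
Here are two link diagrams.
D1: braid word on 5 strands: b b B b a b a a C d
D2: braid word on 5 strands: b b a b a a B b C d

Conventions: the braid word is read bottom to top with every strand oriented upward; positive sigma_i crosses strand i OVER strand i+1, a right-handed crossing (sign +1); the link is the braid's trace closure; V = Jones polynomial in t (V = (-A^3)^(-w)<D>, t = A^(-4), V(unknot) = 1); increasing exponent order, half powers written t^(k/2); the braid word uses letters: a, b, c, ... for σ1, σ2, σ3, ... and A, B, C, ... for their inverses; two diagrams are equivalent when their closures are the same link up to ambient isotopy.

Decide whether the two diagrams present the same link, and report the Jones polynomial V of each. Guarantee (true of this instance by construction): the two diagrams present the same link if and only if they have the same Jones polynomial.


same link: yes
V(D1) = t^2 + t^4 - t^5 + t^6 - t^7  [10 crossings, <D> = -A^-10 + A^-6 - A^-2 + A^2 + A^10, w = +6]
V(D2) = t^2 + t^4 - t^5 + t^6 - t^7  [10 crossings, <D> = -A^-10 + A^-6 - A^-2 + A^2 + A^10, w = +6]
insight: one V(t) for all 2 diagrams — one class (guaranteed)


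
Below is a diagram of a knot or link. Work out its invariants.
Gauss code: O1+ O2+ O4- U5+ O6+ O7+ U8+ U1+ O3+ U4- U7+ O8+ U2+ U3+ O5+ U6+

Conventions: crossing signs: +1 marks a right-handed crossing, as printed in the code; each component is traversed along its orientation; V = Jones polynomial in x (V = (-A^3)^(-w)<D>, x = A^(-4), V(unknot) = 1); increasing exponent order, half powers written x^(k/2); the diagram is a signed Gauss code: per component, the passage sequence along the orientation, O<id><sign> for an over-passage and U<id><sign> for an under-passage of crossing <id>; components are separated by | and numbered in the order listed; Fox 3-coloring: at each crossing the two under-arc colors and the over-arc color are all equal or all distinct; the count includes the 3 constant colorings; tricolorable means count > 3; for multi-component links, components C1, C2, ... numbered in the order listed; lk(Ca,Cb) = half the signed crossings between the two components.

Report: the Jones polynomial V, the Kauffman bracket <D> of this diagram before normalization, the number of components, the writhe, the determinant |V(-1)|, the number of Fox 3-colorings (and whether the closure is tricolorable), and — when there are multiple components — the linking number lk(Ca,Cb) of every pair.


V(x) = x^2 + 2x^4 - 2x^5 + x^6 - 2x^7 + x^8
bracket: A^-14 - 2A^-10 + A^-6 - 2A^-2 + 2A^2 + A^10, w = +6
1 component, writhe +6, over 8 crossings
det 9, colorings 27 of 3^8 — tricolorable
observation: w = +6 shifts under R1 moves; the (-A^3)^(-6) factor cancels that in V


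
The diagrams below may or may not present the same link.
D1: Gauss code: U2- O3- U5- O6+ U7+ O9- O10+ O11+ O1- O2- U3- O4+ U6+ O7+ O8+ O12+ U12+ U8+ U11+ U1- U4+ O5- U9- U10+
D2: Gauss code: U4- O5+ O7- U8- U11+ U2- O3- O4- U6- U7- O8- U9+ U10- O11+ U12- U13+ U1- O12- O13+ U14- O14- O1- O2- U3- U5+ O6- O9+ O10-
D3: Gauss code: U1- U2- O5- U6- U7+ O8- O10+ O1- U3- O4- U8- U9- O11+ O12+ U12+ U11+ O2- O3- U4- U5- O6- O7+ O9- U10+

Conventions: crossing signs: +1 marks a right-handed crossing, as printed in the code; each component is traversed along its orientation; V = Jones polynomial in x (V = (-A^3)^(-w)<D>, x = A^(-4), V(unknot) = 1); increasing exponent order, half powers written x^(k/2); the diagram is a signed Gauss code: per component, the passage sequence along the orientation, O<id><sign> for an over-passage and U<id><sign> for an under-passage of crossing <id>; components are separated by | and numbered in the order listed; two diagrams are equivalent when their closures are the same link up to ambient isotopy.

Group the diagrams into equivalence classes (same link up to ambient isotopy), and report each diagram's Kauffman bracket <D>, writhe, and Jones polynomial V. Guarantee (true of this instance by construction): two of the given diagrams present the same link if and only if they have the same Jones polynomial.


equivalence classes: {D1} | {D2} | {D3}
D1 (bracket -A^-6 + 2A^-2 - 2A^2 + 3A^6 - 2A^10 + 2A^14 - A^18; 12 crossings at w = +2): V = -x^-3 + 2x^-2 - 2x^-1 + 3 - 2x + 2x^2 - x^3
V(D2) = -x^-6 + x^-5 - x^-4 + 2x^-3 - x^-2 + x^-1  [14 crossings, <D> = A^-14 - A^-10 + 2A^-6 - A^-2 + A^2 - A^6, w = -6]
D3 (bracket A^-4 + A^4 - A^8 + A^12 - A^16; 12 crossings at w = -4): V = -x^-7 + x^-6 - x^-5 + x^-4 + x^-2
key observation: comparing 3 Jones polynomials yields 3 groups


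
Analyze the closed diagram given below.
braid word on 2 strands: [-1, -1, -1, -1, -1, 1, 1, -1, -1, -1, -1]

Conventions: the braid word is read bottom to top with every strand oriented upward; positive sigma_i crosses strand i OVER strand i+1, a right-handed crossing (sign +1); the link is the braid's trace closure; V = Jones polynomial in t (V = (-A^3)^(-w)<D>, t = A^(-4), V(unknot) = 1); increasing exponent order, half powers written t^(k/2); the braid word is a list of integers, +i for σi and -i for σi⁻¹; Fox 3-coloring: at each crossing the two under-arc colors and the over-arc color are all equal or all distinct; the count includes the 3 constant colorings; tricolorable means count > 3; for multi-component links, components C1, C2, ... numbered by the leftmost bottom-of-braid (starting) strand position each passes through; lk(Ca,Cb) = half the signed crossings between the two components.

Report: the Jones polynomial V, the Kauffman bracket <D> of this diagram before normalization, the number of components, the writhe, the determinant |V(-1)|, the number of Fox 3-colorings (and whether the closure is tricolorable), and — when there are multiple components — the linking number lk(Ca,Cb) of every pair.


Jones polynomial: V(t) = -t^-10 + t^-9 - t^-8 + t^-7 - t^-6 + t^-5 + t^-3
<D> = -A^-9 - A^-1 + A^3 - A^7 + A^11 - A^15 + A^19; writhe -7
components 1, writhe -7 (11 crossings)
3-colorings: 3 of 3^11, det 7 — not tricolorable
note: the span of V is 7, forcing >= 7 crossings in any diagram


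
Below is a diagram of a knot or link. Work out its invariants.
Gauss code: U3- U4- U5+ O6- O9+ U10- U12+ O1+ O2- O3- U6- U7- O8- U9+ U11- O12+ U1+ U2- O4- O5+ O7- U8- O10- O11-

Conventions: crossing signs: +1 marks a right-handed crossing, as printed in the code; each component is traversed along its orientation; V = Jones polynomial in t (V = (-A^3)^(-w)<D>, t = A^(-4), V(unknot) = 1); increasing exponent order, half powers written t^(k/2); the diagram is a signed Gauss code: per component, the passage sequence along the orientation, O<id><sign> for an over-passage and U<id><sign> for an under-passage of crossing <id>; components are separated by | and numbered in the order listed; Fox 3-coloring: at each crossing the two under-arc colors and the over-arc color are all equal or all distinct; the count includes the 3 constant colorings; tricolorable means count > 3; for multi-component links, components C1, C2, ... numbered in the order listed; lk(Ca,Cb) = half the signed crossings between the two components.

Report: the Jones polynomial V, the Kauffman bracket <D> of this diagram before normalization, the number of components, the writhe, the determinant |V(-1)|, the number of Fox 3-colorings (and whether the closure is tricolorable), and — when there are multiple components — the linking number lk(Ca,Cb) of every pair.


V(t) = t^-7 - 2t^-6 + 2t^-5 - 3t^-4 + 3t^-3 - 2t^-2 + 2t^-1
bracket: 2A^-8 - 2A^-4 + 3 - 3A^4 + 2A^8 - 2A^12 + A^16, w = -4
1 component, writhe -4, over 12 crossings
det 15, colorings 9 of 3^12 — tricolorable
observation: w = -4 shifts under R1 moves; the (-A^3)^(4) factor cancels that in V


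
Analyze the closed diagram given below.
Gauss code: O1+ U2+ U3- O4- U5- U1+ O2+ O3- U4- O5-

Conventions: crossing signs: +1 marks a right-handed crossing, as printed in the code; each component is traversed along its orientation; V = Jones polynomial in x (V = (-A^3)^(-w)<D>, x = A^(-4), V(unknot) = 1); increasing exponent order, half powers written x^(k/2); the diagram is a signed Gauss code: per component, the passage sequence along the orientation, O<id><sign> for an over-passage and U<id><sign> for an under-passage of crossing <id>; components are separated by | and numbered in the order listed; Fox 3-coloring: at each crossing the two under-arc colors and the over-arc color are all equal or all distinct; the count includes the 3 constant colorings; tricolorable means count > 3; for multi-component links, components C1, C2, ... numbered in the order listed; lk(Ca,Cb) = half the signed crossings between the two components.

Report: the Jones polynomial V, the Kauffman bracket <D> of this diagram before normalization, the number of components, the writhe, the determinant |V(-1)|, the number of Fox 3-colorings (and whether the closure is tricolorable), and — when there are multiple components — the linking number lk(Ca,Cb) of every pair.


V = 1
<D> = -A^-3 (w = -1)
1 component over 5 crossings, w = -1
3 Fox colorings among 3^5, |V(-1)| = 1: not tricolorable
why: det 1 = |V(-1)|; not divisible by 3, so not tricolorable


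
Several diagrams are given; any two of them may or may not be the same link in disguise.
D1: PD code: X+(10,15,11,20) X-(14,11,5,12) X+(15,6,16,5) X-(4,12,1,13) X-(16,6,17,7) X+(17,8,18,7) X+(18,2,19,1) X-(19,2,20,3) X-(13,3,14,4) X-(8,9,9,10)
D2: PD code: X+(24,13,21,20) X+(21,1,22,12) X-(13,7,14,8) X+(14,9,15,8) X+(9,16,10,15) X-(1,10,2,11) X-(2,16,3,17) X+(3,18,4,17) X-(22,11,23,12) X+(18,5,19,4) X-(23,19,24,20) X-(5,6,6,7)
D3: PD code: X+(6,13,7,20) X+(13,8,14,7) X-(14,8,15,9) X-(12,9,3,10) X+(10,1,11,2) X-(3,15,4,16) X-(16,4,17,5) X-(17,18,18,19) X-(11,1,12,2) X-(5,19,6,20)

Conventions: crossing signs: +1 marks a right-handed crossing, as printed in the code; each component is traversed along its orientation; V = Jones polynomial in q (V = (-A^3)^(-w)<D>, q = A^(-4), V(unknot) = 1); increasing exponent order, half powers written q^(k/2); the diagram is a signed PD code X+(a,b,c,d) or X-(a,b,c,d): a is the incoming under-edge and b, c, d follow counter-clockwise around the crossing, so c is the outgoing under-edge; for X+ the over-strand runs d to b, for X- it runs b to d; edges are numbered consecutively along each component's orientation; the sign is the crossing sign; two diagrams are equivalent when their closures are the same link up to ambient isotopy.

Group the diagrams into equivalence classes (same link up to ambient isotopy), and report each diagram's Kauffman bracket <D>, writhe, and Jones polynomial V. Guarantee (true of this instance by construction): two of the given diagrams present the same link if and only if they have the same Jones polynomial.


equivalence classes: {D1} | {D2} | {D3}
D1 (bracket A^-14 + 2A^-6 + A^2; 10 crossings at w = -2): V = q^-2 + 2 + q^2
V(D2) = 1 + q + q^2 + q^3  (w 0, c 12, <D> = A^-12 + A^-8 + A^-4 + 1)
V(D3) = q^-3 + q^-2 + q^-1 + 1  (w -4, c 10, <D> = A^-12 + A^-8 + A^-4 + 1)
observation: 3 classes among 3 diagrams; unequal V(q) rules out equality


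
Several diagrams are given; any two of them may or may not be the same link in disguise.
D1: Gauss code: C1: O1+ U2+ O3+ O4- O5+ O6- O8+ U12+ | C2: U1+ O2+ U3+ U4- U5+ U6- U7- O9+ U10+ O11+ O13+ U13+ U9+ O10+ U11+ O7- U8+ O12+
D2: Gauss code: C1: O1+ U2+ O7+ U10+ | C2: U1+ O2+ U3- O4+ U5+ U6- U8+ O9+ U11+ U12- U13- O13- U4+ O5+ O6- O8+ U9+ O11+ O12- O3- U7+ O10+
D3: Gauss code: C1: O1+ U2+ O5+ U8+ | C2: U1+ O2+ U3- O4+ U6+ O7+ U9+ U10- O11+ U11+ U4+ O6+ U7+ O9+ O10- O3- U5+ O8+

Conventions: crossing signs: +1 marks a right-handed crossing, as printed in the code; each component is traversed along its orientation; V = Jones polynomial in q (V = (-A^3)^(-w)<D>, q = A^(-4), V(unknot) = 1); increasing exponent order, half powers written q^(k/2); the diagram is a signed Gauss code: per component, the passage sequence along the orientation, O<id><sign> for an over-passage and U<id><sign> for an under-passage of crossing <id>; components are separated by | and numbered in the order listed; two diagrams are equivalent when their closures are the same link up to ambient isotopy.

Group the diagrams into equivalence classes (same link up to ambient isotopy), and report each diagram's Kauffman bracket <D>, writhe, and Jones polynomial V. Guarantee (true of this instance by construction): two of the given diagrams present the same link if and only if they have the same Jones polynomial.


classes: {D1, D2, D3}
V(D1) = -q^(5/2) - 2q^(9/2) + 2q^(11/2) - 2q^(13/2) + 2q^(15/2) - 2q^(17/2) + q^(19/2)  [13 crossings, <D> = -A^-17 + 2A^-13 - 2A^-9 + 2A^-5 - 2A^-1 + 2A^3 + A^11, w = +7]
V(D2) = -q^(5/2) - 2q^(9/2) + 2q^(11/2) - 2q^(13/2) + 2q^(15/2) - 2q^(17/2) + q^(19/2)  [13 crossings, <D> = -A^-23 + 2A^-19 - 2A^-15 + 2A^-11 - 2A^-7 + 2A^-3 + A^5, w = +5]
D3 (bracket -A^-17 + 2A^-13 - 2A^-9 + 2A^-5 - 2A^-1 + 2A^3 + A^11; 11 crossings at w = +7): V = -q^(5/2) - 2q^(9/2) + 2q^(11/2) - 2q^(13/2) + 2q^(15/2) - 2q^(17/2) + q^(19/2)
note: one V(q) for all 3 diagrams — one class (guaranteed)
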